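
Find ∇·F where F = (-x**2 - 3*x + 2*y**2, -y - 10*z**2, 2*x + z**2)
-2*x + 2*z - 4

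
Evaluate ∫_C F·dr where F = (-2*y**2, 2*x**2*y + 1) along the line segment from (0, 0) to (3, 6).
96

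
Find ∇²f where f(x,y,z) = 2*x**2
4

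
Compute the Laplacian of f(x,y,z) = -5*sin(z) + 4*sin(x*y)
-4*x**2*sin(x*y) - 4*y**2*sin(x*y) + 5*sin(z)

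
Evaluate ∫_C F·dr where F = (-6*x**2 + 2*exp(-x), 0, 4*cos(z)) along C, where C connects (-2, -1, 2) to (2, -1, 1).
-32 - 4*sin(2) - 2*exp(-2) + 4*sin(1) + 2*exp(2)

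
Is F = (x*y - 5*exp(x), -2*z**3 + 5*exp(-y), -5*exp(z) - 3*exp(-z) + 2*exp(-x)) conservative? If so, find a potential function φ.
No, ∇×F = (6*z**2, 2*exp(-x), -x) ≠ 0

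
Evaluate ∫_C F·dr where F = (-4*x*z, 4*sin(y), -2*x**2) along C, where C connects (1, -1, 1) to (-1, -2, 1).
-4*cos(2) + 4*cos(1)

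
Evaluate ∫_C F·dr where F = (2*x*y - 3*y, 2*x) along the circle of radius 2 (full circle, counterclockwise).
20*pi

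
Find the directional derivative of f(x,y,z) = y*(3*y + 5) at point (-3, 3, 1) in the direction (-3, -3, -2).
-69*sqrt(22)/22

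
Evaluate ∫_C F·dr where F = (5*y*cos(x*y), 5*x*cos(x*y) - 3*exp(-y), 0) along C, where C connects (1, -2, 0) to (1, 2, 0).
-6*sinh(2) + 10*sin(2)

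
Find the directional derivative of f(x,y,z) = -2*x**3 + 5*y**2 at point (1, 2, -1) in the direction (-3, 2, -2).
58*sqrt(17)/17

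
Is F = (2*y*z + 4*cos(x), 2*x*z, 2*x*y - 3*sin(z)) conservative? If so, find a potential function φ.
Yes, F is conservative. φ = 2*x*y*z + 4*sin(x) + 3*cos(z)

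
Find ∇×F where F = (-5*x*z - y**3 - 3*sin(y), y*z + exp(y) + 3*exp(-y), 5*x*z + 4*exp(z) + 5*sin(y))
(-y + 5*cos(y), -5*x - 5*z, 3*y**2 + 3*cos(y))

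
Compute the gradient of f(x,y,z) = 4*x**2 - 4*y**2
(8*x, -8*y, 0)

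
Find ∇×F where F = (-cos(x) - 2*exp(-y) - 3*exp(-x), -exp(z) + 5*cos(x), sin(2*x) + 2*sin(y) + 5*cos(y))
(exp(z) - 5*sin(y) + 2*cos(y), -2*cos(2*x), -5*sin(x) - 2*exp(-y))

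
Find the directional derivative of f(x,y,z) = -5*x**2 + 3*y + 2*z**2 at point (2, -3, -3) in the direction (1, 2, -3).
11*sqrt(14)/7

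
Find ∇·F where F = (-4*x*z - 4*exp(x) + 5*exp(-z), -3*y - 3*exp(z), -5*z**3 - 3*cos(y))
-15*z**2 - 4*z - 4*exp(x) - 3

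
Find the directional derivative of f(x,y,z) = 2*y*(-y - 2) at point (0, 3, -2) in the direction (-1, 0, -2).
0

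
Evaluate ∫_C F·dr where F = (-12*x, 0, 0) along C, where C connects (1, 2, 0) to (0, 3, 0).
6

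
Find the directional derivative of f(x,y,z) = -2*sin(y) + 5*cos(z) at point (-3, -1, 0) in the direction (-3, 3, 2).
-3*sqrt(22)*cos(1)/11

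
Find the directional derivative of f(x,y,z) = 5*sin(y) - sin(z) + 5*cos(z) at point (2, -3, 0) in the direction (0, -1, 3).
-sqrt(10)*(5*cos(3) + 3)/10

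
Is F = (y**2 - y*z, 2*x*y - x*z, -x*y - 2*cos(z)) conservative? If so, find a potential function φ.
Yes, F is conservative. φ = x*y**2 - x*y*z - 2*sin(z)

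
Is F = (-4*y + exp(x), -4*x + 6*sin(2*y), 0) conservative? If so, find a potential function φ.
Yes, F is conservative. φ = -4*x*y + exp(x) - 3*cos(2*y)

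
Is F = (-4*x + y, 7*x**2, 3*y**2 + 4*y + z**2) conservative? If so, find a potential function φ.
No, ∇×F = (6*y + 4, 0, 14*x - 1) ≠ 0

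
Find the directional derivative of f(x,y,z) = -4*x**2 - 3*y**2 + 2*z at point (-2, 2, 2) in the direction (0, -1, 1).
7*sqrt(2)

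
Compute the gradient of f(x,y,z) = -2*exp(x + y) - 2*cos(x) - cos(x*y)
(y*sin(x*y) - 2*exp(x + y) + 2*sin(x), x*sin(x*y) - 2*exp(x + y), 0)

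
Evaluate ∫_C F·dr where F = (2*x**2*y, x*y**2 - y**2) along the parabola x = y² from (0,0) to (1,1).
46/105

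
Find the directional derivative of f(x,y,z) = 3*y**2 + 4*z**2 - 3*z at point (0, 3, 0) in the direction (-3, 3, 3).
5*sqrt(3)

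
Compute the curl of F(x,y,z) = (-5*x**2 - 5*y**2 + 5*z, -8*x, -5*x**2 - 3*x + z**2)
(0, 10*x + 8, 10*y - 8)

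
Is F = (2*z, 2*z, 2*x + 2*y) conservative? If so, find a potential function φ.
Yes, F is conservative. φ = 2*z*(x + y)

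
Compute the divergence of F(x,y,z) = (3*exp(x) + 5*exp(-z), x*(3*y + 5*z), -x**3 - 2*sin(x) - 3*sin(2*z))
3*x + 3*exp(x) - 6*cos(2*z)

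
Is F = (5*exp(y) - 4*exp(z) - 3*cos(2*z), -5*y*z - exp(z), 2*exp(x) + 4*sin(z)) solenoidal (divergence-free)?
No, ∇·F = -5*z + 4*cos(z)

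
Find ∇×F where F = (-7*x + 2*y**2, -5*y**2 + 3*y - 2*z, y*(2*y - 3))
(4*y - 1, 0, -4*y)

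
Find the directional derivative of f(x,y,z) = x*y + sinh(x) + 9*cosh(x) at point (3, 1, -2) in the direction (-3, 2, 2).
-3*sqrt(17)*(-1 + cosh(3) + 9*sinh(3))/17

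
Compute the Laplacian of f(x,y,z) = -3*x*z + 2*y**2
4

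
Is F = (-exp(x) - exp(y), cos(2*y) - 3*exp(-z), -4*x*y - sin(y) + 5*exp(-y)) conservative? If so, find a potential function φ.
No, ∇×F = (-4*x - cos(y) - 3*exp(-z) - 5*exp(-y), 4*y, exp(y)) ≠ 0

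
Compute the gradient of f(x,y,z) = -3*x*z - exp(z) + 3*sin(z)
(-3*z, 0, -3*x - exp(z) + 3*cos(z))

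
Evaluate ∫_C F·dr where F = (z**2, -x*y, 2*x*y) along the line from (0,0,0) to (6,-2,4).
-8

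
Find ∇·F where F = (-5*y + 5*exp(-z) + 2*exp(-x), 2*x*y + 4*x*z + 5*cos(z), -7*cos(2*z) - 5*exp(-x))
2*x + 14*sin(2*z) - 2*exp(-x)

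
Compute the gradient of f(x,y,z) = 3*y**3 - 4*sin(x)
(-4*cos(x), 9*y**2, 0)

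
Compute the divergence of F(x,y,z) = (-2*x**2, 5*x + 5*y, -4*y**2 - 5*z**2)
-4*x - 10*z + 5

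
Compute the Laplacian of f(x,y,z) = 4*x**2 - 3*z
8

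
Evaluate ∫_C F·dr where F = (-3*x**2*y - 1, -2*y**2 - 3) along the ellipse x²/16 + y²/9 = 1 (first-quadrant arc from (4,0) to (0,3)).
-23 + 36*pi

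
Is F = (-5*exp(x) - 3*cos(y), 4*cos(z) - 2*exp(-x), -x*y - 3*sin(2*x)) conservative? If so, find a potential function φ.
No, ∇×F = (-x + 4*sin(z), y + 6*cos(2*x), -3*sin(y) + 2*exp(-x)) ≠ 0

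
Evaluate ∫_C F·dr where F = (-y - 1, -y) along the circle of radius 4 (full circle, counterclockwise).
16*pi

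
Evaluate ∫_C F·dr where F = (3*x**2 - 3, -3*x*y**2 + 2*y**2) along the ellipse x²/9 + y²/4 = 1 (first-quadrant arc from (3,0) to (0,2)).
-9*pi/2 - 38/3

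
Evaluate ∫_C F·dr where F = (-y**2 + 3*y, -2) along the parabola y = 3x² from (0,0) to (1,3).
-24/5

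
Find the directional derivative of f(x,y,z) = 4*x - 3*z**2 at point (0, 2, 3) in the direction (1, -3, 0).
2*sqrt(10)/5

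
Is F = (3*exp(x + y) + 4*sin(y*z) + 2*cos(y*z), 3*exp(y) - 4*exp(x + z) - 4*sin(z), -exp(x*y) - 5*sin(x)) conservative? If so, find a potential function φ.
No, ∇×F = (-x*exp(x*y) + 4*exp(x + z) + 4*cos(z), y*exp(x*y) - 2*y*sin(y*z) + 4*y*cos(y*z) + 5*cos(x), 2*z*sin(y*z) - 4*z*cos(y*z) - 3*exp(x + y) - 4*exp(x + z)) ≠ 0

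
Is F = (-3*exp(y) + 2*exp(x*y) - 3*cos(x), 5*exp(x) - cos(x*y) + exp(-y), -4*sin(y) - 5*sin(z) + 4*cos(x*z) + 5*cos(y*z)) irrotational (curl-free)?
No, ∇×F = (-5*z*sin(y*z) - 4*cos(y), 4*z*sin(x*z), -2*x*exp(x*y) + y*sin(x*y) + 5*exp(x) + 3*exp(y))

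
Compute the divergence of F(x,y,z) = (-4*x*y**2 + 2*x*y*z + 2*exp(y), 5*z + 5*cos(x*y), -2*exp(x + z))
-5*x*sin(x*y) - 4*y**2 + 2*y*z - 2*exp(x + z)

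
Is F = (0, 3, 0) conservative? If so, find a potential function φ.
Yes, F is conservative. φ = 3*y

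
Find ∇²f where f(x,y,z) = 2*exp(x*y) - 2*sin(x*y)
2*(x**2 + y**2)*(exp(x*y) + sin(x*y))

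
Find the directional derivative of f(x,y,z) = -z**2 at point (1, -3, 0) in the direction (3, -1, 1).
0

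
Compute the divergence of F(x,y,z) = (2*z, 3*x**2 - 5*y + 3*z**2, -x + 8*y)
-5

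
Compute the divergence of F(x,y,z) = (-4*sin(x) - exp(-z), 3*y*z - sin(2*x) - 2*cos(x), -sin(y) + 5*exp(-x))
3*z - 4*cos(x)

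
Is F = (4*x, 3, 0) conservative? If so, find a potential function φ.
Yes, F is conservative. φ = 2*x**2 + 3*y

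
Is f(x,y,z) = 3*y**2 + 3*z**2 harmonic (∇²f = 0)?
No, ∇²f = 12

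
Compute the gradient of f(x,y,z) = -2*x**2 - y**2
(-4*x, -2*y, 0)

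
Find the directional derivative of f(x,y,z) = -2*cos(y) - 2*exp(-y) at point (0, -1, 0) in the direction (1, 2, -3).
2*sqrt(14)*(E - sin(1))/7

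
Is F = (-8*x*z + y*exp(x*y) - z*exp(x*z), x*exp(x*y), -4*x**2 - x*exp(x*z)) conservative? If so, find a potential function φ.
Yes, F is conservative. φ = -4*x**2*z + exp(x*y) - exp(x*z)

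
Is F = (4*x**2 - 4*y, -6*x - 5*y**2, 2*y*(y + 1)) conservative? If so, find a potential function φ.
No, ∇×F = (4*y + 2, 0, -2) ≠ 0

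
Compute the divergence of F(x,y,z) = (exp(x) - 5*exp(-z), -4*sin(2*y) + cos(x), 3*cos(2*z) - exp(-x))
exp(x) - 6*sin(2*z) - 8*cos(2*y)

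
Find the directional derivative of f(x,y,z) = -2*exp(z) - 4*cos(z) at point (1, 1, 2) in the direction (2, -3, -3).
3*sqrt(22)*(-2*sin(2) + exp(2))/11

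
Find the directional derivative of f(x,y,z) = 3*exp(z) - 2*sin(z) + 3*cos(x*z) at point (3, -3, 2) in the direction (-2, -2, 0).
3*sqrt(2)*sin(6)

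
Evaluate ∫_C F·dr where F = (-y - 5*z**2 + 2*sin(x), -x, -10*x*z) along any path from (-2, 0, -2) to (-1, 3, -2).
-17 - 2*cos(1) + 2*cos(2)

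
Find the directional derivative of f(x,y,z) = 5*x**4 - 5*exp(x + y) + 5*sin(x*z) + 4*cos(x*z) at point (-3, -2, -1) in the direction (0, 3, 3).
sqrt(2)*(-5 + 3*(4*sin(3) - 5*cos(3))*exp(5))*exp(-5)/2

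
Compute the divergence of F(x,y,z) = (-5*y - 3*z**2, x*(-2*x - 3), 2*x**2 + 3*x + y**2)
0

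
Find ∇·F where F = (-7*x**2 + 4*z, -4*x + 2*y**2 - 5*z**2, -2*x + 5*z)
-14*x + 4*y + 5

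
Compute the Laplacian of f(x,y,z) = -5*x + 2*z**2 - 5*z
4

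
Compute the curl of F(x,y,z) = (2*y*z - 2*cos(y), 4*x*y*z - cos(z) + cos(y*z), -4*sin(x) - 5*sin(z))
(-4*x*y + y*sin(y*z) - sin(z), 2*y + 4*cos(x), 4*y*z - 2*z - 2*sin(y))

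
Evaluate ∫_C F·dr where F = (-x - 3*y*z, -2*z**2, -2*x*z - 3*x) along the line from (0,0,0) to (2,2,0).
-2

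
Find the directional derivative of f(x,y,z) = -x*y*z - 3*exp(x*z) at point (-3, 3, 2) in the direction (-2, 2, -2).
-sqrt(3)*(1 - exp(6))*exp(-6)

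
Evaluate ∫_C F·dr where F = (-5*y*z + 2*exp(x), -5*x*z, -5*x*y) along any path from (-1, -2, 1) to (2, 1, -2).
-2*exp(-1) + 2*exp(2) + 30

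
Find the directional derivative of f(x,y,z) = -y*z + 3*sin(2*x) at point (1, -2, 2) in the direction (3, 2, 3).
sqrt(22)*(9*cos(2) + 1)/11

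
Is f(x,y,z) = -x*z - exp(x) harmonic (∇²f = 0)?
No, ∇²f = -exp(x)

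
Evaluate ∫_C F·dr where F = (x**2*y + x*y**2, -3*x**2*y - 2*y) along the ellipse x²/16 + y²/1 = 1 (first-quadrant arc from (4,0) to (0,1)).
-17 - 4*pi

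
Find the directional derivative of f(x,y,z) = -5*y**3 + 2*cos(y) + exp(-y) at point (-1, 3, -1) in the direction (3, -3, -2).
3*sqrt(22)*(1 + (2*sin(3) + 135)*exp(3))*exp(-3)/22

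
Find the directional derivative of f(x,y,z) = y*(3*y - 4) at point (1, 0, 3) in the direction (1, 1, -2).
-2*sqrt(6)/3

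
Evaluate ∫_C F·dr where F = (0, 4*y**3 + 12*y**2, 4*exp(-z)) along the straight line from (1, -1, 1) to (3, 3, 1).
192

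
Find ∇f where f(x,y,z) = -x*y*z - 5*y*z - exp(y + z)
(-y*z, -x*z - 5*z - exp(y + z), -x*y - 5*y - exp(y + z))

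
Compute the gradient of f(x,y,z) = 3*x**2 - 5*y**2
(6*x, -10*y, 0)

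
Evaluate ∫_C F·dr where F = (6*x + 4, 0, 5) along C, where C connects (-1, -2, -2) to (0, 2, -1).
6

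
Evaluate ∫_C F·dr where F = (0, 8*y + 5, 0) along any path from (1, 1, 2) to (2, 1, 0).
0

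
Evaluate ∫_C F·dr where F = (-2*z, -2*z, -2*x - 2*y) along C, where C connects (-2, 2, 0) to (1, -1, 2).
0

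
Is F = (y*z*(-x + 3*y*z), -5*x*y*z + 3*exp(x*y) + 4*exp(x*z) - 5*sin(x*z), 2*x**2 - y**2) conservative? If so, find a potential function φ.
No, ∇×F = (5*x*y - 4*x*exp(x*z) + 5*x*cos(x*z) - 2*y, -x*y - 4*x + 6*y**2*z, x*z - 6*y*z**2 - 5*y*z + 3*y*exp(x*y) + 4*z*exp(x*z) - 5*z*cos(x*z)) ≠ 0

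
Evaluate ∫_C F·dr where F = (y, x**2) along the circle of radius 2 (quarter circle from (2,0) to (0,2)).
16/3 - pi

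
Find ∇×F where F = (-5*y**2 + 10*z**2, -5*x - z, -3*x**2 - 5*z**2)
(1, 6*x + 20*z, 10*y - 5)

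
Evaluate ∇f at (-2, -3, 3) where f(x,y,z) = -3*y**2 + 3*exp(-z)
(0, 18, -3*exp(-3))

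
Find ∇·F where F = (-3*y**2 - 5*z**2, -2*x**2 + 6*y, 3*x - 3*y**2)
6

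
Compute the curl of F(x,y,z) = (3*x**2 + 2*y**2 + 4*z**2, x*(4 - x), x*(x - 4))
(0, -2*x + 8*z + 4, -2*x - 4*y + 4)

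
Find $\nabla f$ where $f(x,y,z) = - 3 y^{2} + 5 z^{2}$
(0, -6*y, 10*z)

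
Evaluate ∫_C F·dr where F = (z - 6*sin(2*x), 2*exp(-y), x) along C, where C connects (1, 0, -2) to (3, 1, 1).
-2*exp(-1) - 3*cos(2) + 3*cos(6) + 7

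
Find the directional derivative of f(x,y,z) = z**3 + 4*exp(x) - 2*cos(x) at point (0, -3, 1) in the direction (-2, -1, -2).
-14/3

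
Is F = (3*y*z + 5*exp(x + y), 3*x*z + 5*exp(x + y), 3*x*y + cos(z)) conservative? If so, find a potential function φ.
Yes, F is conservative. φ = 3*x*y*z + 5*exp(x + y) + sin(z)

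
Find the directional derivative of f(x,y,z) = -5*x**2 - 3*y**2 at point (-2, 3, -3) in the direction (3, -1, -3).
78*sqrt(19)/19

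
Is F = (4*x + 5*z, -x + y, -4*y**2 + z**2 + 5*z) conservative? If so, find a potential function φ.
No, ∇×F = (-8*y, 5, -1) ≠ 0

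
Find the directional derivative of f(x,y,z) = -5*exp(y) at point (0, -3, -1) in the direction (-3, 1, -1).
-5*sqrt(11)*exp(-3)/11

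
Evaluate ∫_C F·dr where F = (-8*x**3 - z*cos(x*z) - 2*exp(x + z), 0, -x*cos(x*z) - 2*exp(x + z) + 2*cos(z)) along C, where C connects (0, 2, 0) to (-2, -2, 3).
-30 - 2*E + sin(6) + 2*sin(3)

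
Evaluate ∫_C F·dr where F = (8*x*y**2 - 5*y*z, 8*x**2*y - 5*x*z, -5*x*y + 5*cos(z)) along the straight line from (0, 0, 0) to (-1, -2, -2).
36 - 5*sin(2)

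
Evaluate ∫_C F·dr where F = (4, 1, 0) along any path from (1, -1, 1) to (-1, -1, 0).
-8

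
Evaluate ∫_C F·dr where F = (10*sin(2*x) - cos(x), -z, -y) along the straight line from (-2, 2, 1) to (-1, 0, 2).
5*cos(4) - sin(2) + sin(1) + 2 - 5*cos(2)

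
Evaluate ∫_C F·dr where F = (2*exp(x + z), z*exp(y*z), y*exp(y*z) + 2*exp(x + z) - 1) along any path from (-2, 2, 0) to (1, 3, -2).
-2*exp(-2) + exp(-6) + 2*exp(-1) + 1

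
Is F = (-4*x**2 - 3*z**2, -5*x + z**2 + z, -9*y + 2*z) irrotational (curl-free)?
No, ∇×F = (-2*z - 10, -6*z, -5)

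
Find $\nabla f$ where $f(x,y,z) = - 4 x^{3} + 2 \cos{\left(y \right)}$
(-12*x**2, -2*sin(y), 0)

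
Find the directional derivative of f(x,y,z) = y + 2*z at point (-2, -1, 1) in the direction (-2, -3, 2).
sqrt(17)/17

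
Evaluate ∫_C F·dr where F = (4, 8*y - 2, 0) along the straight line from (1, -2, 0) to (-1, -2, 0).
-8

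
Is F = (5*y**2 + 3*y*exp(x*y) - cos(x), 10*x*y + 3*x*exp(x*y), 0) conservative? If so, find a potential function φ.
Yes, F is conservative. φ = 5*x*y**2 + 3*exp(x*y) - sin(x)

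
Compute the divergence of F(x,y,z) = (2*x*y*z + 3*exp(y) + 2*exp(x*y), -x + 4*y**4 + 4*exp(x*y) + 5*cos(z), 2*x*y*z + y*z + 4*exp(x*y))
2*x*y + 4*x*exp(x*y) + 16*y**3 + 2*y*z + 2*y*exp(x*y) + y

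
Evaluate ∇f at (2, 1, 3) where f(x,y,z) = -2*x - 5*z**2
(-2, 0, -30)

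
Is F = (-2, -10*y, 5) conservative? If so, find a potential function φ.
Yes, F is conservative. φ = -2*x - 5*y**2 + 5*z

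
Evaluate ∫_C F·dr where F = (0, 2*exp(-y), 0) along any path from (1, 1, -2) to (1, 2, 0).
-(2 - 2*E)*exp(-2)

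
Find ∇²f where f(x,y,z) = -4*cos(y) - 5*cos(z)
4*cos(y) + 5*cos(z)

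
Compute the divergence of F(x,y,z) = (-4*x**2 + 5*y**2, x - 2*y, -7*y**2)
-8*x - 2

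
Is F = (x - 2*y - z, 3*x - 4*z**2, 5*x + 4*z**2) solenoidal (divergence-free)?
No, ∇·F = 8*z + 1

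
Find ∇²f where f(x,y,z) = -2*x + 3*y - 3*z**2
-6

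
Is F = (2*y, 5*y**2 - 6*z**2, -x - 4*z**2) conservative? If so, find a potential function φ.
No, ∇×F = (12*z, 1, -2) ≠ 0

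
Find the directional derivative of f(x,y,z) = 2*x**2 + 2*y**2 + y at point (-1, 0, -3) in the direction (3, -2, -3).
-7*sqrt(22)/11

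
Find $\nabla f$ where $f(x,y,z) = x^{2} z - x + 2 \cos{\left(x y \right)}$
(2*x*z - 2*y*sin(x*y) - 1, -2*x*sin(x*y), x**2)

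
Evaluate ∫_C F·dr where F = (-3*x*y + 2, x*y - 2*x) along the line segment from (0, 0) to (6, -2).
104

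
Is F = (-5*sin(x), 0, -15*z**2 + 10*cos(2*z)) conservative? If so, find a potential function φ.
Yes, F is conservative. φ = -5*z**3 + 5*sin(2*z) + 5*cos(x)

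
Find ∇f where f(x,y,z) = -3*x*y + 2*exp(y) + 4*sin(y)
(-3*y, -3*x + 2*exp(y) + 4*cos(y), 0)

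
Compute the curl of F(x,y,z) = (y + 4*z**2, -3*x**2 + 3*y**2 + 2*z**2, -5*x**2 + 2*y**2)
(4*y - 4*z, 10*x + 8*z, -6*x - 1)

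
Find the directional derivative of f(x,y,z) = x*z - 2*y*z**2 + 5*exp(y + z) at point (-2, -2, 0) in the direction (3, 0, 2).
2*sqrt(13)*(5 - 2*exp(2))*exp(-2)/13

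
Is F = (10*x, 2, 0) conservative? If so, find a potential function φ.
Yes, F is conservative. φ = 5*x**2 + 2*y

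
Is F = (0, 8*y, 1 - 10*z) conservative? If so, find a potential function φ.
Yes, F is conservative. φ = 4*y**2 - 5*z**2 + z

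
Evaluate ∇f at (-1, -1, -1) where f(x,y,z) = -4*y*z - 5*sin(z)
(0, 4, 4 - 5*cos(1))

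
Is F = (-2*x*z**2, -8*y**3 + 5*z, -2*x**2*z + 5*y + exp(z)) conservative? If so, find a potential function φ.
Yes, F is conservative. φ = -x**2*z**2 - 2*y**4 + 5*y*z + exp(z)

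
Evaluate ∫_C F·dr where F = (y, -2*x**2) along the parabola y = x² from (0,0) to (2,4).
-40/3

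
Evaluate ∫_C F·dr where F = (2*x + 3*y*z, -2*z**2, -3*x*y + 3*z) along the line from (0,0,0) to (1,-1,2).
29/3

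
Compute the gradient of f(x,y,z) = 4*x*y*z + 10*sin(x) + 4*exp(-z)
(4*y*z + 10*cos(x), 4*x*z, 4*x*y - 4*exp(-z))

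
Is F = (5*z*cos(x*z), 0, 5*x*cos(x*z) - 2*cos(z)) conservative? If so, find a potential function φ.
Yes, F is conservative. φ = -2*sin(z) + 5*sin(x*z)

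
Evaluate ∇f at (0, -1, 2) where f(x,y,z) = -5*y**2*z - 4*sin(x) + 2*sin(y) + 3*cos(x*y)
(-4, 2*cos(1) + 20, -5)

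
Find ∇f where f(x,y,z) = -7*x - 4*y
(-7, -4, 0)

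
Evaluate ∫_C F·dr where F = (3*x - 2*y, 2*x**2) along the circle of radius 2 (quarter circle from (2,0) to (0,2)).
14/3 + 2*pi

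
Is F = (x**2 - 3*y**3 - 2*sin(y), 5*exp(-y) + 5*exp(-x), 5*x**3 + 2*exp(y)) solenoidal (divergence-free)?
No, ∇·F = 2*x - 5*exp(-y)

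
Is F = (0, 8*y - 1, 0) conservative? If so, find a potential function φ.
Yes, F is conservative. φ = y*(4*y - 1)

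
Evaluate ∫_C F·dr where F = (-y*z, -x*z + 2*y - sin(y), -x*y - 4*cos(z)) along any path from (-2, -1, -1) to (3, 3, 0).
-4*sin(1) + cos(3) - cos(1) + 6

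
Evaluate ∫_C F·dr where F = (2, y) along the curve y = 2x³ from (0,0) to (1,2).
4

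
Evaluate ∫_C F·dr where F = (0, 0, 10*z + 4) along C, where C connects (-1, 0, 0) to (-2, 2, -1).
1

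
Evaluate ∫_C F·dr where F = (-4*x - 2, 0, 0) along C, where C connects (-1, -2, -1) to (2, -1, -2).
-12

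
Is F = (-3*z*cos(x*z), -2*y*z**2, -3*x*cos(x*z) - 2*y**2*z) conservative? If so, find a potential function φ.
Yes, F is conservative. φ = -y**2*z**2 - 3*sin(x*z)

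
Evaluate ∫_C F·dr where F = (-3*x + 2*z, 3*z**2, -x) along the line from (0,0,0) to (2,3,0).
-6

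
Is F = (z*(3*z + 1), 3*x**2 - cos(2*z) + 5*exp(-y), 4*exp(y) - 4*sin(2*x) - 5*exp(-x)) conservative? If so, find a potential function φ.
No, ∇×F = (4*exp(y) - 2*sin(2*z), 6*z + 8*cos(2*x) + 1 - 5*exp(-x), 6*x) ≠ 0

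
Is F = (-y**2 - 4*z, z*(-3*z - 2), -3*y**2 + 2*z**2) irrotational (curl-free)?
No, ∇×F = (-6*y + 6*z + 2, -4, 2*y)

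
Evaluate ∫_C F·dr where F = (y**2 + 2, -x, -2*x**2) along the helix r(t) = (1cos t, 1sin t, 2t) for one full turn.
-5*pi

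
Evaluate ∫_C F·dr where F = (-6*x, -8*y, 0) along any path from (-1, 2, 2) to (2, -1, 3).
3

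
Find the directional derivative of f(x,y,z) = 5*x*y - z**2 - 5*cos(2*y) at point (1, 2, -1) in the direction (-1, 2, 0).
4*sqrt(5)*sin(4)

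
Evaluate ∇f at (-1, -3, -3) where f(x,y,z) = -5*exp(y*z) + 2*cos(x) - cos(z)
(2*sin(1), 15*exp(9), -sin(3) + 15*exp(9))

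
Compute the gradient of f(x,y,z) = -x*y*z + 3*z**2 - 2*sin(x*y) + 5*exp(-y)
(-y*(z + 2*cos(x*y)), -x*z - 2*x*cos(x*y) - 5*exp(-y), -x*y + 6*z)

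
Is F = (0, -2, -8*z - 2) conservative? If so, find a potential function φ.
Yes, F is conservative. φ = -2*y - 4*z**2 - 2*z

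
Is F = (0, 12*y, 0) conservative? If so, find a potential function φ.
Yes, F is conservative. φ = 6*y**2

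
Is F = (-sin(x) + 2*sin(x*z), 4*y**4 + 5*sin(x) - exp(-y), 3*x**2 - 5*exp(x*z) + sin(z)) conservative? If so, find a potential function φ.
No, ∇×F = (0, 2*x*cos(x*z) - 6*x + 5*z*exp(x*z), 5*cos(x)) ≠ 0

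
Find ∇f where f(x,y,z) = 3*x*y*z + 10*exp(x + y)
(3*y*z + 10*exp(x + y), 3*x*z + 10*exp(x + y), 3*x*y)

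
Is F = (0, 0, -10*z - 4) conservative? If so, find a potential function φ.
Yes, F is conservative. φ = z*(-5*z - 4)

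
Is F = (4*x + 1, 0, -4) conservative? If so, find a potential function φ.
Yes, F is conservative. φ = 2*x**2 + x - 4*z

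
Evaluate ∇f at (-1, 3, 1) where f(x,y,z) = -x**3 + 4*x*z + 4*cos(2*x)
(1 + 8*sin(2), 0, -4)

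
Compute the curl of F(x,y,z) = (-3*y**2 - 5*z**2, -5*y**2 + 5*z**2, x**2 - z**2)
(-10*z, -2*x - 10*z, 6*y)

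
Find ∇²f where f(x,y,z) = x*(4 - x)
-2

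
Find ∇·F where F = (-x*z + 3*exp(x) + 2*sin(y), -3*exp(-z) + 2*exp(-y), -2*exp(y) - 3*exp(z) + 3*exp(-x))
-z + 3*exp(x) - 3*exp(z) - 2*exp(-y)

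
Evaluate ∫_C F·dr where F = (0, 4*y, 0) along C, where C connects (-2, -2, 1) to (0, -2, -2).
0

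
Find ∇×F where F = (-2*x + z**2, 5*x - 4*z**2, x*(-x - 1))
(8*z, 2*x + 2*z + 1, 5)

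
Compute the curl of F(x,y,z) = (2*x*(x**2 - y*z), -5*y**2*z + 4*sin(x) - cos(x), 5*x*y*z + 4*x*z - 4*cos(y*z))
(5*x*z + 5*y**2 + 4*z*sin(y*z), -2*x*y - 5*y*z - 4*z, 2*x*z + sin(x) + 4*cos(x))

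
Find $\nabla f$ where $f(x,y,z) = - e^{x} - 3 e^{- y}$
(-exp(x), 3*exp(-y), 0)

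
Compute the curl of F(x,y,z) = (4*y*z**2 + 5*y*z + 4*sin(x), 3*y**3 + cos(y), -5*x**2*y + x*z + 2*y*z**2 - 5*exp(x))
(-5*x**2 + 2*z**2, 10*x*y + 8*y*z + 5*y - z + 5*exp(x), z*(-4*z - 5))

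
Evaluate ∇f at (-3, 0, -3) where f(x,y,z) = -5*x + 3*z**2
(-5, 0, -18)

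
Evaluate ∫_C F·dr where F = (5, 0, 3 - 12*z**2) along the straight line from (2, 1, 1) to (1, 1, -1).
-3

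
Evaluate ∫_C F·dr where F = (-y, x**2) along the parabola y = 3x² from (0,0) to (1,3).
1/2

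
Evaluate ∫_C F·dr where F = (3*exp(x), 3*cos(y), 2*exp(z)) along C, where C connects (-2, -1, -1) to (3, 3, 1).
-2*exp(-1) - 3*exp(-2) + 3*sin(3) + 3*sin(1) + 2*E + 3*exp(3)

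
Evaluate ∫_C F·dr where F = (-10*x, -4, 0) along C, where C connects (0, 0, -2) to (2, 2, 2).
-28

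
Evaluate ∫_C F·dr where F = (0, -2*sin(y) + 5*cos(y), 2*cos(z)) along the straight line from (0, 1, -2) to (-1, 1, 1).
2*sin(1) + 2*sin(2)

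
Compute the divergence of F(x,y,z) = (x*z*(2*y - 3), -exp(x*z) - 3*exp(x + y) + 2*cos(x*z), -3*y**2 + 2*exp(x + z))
z*(2*y - 3) - 3*exp(x + y) + 2*exp(x + z)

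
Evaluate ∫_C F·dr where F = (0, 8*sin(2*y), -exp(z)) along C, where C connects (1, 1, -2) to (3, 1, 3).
(1 - exp(5))*exp(-2)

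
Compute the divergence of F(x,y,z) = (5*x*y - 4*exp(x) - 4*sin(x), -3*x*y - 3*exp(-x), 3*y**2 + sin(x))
-3*x + 5*y - 4*exp(x) - 4*cos(x)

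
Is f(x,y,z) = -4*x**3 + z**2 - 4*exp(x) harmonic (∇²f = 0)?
No, ∇²f = -24*x - 4*exp(x) + 2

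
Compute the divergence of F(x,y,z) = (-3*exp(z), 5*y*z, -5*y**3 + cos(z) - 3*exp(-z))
5*z - sin(z) + 3*exp(-z)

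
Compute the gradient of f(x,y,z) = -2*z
(0, 0, -2)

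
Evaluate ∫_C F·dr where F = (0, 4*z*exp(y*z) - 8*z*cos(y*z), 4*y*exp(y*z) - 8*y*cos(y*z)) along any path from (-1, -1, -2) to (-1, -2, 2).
-4*exp(2) + 8*sin(4) + 4*exp(-4) + 8*sin(2)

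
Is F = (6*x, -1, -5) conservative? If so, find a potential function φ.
Yes, F is conservative. φ = 3*x**2 - y - 5*z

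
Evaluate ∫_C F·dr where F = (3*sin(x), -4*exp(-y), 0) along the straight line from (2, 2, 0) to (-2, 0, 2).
4 - 4*exp(-2)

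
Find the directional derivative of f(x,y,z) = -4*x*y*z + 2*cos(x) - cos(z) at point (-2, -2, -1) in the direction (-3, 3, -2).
sqrt(22)*(-3*sin(2) + sin(1) + 16)/11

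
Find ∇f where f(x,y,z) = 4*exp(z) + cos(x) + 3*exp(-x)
(-sin(x) - 3*exp(-x), 0, 4*exp(z))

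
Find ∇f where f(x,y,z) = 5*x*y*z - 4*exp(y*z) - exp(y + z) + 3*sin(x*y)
(y*(5*z + 3*cos(x*y)), 5*x*z + 3*x*cos(x*y) - 4*z*exp(y*z) - exp(y + z), 5*x*y - 4*y*exp(y*z) - exp(y + z))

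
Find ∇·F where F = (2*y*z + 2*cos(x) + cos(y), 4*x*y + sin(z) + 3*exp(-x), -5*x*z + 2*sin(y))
-x - 2*sin(x)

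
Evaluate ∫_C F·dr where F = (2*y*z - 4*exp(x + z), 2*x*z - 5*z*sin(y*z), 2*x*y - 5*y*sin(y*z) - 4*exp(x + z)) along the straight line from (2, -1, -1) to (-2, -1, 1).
8*sinh(1)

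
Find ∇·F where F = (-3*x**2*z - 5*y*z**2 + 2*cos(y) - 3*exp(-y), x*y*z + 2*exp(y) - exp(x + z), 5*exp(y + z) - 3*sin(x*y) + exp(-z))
-5*x*z + 2*exp(y) + 5*exp(y + z) - exp(-z)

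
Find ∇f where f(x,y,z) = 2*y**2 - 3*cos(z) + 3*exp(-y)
(0, 4*y - 3*exp(-y), 3*sin(z))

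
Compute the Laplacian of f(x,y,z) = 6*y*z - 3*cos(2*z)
12*cos(2*z)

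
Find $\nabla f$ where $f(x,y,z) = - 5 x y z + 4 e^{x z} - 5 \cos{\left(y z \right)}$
(z*(-5*y + 4*exp(x*z)), 5*z*(-x + sin(y*z)), -5*x*y + 4*x*exp(x*z) + 5*y*sin(y*z))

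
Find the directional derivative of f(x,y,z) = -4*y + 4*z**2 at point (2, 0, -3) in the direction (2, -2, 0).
2*sqrt(2)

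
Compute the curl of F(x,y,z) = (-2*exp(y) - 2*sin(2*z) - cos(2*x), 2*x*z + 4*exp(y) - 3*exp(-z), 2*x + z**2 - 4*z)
(-2*x - 3*exp(-z), -4*cos(2*z) - 2, 2*z + 2*exp(y))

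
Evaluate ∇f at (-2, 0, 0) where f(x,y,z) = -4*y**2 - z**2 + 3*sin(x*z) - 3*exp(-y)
(0, 3, -6)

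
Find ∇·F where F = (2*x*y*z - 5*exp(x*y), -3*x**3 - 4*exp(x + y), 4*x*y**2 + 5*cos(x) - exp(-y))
2*y*z - 5*y*exp(x*y) - 4*exp(x + y)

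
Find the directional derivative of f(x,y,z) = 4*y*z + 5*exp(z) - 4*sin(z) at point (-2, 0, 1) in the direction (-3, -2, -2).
2*sqrt(17)*(-5*E - 4 + 4*cos(1))/17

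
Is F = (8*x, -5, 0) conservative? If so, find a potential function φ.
Yes, F is conservative. φ = 4*x**2 - 5*y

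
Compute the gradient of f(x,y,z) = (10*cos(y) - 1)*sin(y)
(0, -cos(y) + 10*cos(2*y), 0)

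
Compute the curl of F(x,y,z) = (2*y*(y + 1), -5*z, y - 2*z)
(6, 0, -4*y - 2)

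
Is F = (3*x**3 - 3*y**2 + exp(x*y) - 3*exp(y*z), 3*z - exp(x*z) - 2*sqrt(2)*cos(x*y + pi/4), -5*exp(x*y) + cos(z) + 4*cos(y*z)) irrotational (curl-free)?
No, ∇×F = (-5*x*exp(x*y) + x*exp(x*z) - 4*z*sin(y*z) - 3, y*(5*exp(x*y) - 3*exp(y*z)), -x*exp(x*y) + 2*sqrt(2)*y*sin(x*y + pi/4) + 6*y - z*exp(x*z) + 3*z*exp(y*z))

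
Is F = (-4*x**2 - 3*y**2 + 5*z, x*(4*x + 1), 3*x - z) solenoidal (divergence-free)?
No, ∇·F = -8*x - 1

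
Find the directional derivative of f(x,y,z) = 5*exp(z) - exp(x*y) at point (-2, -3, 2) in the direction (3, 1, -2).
sqrt(14)*(-10 + 11*exp(4))*exp(2)/14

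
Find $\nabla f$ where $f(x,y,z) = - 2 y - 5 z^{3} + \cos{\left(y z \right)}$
(0, -z*sin(y*z) - 2, -y*sin(y*z) - 15*z**2)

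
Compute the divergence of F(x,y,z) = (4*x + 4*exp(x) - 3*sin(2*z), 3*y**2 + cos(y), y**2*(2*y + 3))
6*y + 4*exp(x) - sin(y) + 4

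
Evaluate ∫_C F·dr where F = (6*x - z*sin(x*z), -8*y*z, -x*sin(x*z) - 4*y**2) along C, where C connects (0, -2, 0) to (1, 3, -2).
cos(2) + 74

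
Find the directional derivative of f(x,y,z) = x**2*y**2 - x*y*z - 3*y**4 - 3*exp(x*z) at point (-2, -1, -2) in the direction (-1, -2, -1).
sqrt(6)*(4/3 - 2*exp(4))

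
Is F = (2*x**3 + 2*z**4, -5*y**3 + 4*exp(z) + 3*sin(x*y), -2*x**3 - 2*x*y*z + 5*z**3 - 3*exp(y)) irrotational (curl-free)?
No, ∇×F = (-2*x*z - 3*exp(y) - 4*exp(z), 6*x**2 + 2*y*z + 8*z**3, 3*y*cos(x*y))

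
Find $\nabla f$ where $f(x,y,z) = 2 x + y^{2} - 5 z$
(2, 2*y, -5)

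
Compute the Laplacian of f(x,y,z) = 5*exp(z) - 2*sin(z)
5*exp(z) + 2*sin(z)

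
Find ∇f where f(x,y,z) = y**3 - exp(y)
(0, 3*y**2 - exp(y), 0)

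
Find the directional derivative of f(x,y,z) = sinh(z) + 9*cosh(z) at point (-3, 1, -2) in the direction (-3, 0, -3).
sqrt(2)*(-cosh(2) + 9*sinh(2))/2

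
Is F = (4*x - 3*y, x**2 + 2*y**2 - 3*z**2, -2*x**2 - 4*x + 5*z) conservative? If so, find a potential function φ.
No, ∇×F = (6*z, 4*x + 4, 2*x + 3) ≠ 0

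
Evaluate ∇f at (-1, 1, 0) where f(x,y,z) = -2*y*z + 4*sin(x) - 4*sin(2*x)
(4*cos(1) - 8*cos(2), 0, -2)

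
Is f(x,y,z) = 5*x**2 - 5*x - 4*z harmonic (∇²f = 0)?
No, ∇²f = 10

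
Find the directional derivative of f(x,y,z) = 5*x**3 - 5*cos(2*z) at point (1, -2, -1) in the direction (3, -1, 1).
5*sqrt(11)*(9 - 2*sin(2))/11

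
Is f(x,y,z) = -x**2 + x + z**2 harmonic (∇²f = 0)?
Yes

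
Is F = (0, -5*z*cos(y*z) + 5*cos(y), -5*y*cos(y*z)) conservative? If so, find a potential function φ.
Yes, F is conservative. φ = 5*sin(y) - 5*sin(y*z)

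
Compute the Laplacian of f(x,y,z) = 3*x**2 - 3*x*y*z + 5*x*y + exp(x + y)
2*exp(x + y) + 6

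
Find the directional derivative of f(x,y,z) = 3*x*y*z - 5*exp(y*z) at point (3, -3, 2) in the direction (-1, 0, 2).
sqrt(5)*(6 - 36*exp(6)/5)*exp(-6)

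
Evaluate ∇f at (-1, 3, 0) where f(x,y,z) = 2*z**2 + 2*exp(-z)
(0, 0, -2)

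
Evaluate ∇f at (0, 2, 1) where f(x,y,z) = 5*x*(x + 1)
(5, 0, 0)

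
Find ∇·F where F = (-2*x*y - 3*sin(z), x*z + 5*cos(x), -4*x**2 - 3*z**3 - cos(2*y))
-2*y - 9*z**2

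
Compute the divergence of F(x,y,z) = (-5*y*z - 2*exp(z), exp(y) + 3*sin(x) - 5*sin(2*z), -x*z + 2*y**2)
-x + exp(y)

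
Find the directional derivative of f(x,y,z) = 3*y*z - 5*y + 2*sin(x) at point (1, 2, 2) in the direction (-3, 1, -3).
-sqrt(19)*(6*cos(1) + 17)/19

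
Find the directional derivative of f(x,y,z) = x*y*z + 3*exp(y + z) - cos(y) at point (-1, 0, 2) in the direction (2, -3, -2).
3*sqrt(17)*(2 - 5*exp(2))/17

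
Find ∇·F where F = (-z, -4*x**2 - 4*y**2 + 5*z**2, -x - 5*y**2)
-8*y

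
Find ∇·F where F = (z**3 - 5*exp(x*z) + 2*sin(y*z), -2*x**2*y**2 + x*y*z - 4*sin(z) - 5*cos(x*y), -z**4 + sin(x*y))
-4*x**2*y + x*z + 5*x*sin(x*y) - 4*z**3 - 5*z*exp(x*z)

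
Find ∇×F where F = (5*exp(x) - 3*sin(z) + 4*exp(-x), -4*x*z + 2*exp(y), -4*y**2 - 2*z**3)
(4*x - 8*y, -3*cos(z), -4*z)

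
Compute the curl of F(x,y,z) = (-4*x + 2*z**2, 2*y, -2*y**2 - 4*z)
(-4*y, 4*z, 0)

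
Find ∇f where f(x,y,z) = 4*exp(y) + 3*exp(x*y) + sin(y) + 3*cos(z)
(3*y*exp(x*y), 3*x*exp(x*y) + 4*exp(y) + cos(y), -3*sin(z))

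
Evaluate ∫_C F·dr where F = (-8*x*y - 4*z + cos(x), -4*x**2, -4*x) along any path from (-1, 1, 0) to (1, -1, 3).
-4 + 2*sin(1)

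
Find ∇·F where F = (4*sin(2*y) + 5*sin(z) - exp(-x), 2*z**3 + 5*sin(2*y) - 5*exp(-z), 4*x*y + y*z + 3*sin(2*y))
y + 10*cos(2*y) + exp(-x)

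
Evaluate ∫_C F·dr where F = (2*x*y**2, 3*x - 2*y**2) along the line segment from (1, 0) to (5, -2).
30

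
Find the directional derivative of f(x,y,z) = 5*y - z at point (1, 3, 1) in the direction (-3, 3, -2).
17*sqrt(22)/22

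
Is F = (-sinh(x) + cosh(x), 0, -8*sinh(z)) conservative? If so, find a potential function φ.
Yes, F is conservative. φ = sinh(x) - cosh(x) - 8*cosh(z)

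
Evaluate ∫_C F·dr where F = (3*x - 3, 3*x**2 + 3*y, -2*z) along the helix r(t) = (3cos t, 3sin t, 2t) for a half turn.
18 - 4*pi**2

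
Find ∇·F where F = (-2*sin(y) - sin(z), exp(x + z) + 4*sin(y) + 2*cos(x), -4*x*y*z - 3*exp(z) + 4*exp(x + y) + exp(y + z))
-4*x*y - 3*exp(z) + exp(y + z) + 4*cos(y)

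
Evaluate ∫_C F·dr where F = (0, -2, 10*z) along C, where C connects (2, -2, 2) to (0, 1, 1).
-21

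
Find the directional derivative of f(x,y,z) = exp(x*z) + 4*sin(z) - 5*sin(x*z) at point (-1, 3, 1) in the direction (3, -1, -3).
6*sqrt(19)*(-7*E*cos(1) + 1)*exp(-1)/19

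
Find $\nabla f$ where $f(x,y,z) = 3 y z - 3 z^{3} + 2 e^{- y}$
(0, 3*z - 2*exp(-y), 3*y - 9*z**2)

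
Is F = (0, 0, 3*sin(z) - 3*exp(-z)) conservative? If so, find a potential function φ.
Yes, F is conservative. φ = -3*cos(z) + 3*exp(-z)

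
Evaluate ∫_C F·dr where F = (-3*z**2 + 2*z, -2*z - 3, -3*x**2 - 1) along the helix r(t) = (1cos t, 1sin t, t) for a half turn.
-9*pi/2 - 8 + 3*pi**2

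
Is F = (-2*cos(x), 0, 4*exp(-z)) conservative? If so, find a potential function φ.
Yes, F is conservative. φ = -2*sin(x) - 4*exp(-z)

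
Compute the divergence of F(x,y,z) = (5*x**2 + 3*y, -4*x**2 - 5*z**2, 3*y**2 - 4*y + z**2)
10*x + 2*z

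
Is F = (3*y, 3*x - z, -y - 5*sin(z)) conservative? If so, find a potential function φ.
Yes, F is conservative. φ = 3*x*y - y*z + 5*cos(z)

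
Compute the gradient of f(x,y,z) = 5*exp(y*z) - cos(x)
(sin(x), 5*z*exp(y*z), 5*y*exp(y*z))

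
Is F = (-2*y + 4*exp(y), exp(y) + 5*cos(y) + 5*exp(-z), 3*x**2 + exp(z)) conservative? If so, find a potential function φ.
No, ∇×F = (5*exp(-z), -6*x, 2 - 4*exp(y)) ≠ 0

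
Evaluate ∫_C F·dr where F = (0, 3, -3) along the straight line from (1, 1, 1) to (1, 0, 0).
0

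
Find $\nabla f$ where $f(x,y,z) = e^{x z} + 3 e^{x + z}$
(z*exp(x*z) + 3*exp(x + z), 0, x*exp(x*z) + 3*exp(x + z))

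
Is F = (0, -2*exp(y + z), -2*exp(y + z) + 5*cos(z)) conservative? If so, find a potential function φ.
Yes, F is conservative. φ = -2*exp(y + z) + 5*sin(z)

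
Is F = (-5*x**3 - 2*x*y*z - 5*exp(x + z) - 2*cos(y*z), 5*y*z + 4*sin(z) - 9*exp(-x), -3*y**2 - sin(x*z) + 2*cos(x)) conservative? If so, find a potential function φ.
No, ∇×F = (-11*y - 4*cos(z), -2*x*y + 2*y*sin(y*z) + z*cos(x*z) - 5*exp(x + z) + 2*sin(x), (2*z*(x - sin(y*z))*exp(x) + 9)*exp(-x)) ≠ 0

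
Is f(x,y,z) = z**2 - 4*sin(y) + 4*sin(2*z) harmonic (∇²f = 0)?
No, ∇²f = 4*sin(y) - 16*sin(2*z) + 2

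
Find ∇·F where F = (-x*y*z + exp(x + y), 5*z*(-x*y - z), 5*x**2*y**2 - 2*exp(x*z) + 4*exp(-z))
-5*x*z - 2*x*exp(x*z) - y*z + exp(x + y) - 4*exp(-z)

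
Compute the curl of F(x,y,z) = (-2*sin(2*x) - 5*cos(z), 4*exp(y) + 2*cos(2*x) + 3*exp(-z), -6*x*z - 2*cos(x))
(3*exp(-z), 6*z - 2*sin(x) + 5*sin(z), -4*sin(2*x))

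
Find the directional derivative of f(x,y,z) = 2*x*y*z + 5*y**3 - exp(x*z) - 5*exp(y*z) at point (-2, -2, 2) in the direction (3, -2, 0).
2*sqrt(13)*(7 - 64*exp(4))*exp(-4)/13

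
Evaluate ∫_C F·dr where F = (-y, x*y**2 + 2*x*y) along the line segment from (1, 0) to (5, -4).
-56/3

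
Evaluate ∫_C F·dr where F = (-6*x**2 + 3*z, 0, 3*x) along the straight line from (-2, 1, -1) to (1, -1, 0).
-24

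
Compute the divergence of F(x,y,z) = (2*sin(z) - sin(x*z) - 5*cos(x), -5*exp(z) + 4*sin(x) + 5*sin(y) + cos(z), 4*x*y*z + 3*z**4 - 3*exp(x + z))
4*x*y + 12*z**3 - z*cos(x*z) - 3*exp(x + z) + 5*sin(x) + 5*cos(y)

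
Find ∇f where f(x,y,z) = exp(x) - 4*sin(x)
(exp(x) - 4*cos(x), 0, 0)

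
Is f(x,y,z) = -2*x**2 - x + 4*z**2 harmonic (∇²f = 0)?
No, ∇²f = 4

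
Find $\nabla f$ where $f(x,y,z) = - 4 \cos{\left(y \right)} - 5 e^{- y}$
(0, 4*sin(y) + 5*exp(-y), 0)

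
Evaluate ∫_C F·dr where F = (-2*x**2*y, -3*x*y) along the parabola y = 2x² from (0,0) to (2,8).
-896/5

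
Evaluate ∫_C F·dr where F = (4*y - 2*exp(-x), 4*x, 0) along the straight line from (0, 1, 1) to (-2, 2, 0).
-18 + 2*exp(2)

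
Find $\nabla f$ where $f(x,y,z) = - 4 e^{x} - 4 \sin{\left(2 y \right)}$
(-4*exp(x), -8*cos(2*y), 0)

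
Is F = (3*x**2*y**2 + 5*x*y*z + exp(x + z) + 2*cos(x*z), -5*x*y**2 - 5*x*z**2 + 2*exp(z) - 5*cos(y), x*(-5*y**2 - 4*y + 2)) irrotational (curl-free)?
No, ∇×F = (10*x*z - 2*x*(5*y + 2) - 2*exp(z), 5*x*y - 2*x*sin(x*z) + 5*y**2 + 4*y + exp(x + z) - 2, -6*x**2*y - 5*x*z - 5*y**2 - 5*z**2)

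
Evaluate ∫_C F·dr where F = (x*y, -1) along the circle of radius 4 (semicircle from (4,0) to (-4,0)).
0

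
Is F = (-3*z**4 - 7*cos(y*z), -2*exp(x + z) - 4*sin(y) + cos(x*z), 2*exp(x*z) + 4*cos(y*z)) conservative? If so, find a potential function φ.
No, ∇×F = (x*sin(x*z) - 4*z*sin(y*z) + 2*exp(x + z), 7*y*sin(y*z) - 12*z**3 - 2*z*exp(x*z), -z*sin(x*z) - 7*z*sin(y*z) - 2*exp(x + z)) ≠ 0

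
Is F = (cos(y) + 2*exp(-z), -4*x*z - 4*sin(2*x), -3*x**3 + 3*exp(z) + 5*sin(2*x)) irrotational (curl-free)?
No, ∇×F = (4*x, 9*x**2 - 10*cos(2*x) - 2*exp(-z), -4*z + sin(y) - 8*cos(2*x))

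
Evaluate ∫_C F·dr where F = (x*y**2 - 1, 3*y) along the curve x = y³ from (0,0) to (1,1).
7/8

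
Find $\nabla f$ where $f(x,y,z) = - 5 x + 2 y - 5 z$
(-5, 2, -5)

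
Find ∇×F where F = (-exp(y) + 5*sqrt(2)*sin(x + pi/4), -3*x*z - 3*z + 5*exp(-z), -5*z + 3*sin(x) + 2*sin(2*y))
(3*x + 4*cos(2*y) + 3 + 5*exp(-z), -3*cos(x), -3*z + exp(y))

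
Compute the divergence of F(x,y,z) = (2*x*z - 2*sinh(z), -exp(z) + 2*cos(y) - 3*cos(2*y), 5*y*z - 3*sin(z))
5*y + 2*z - 2*sin(y) + 6*sin(2*y) - 3*cos(z)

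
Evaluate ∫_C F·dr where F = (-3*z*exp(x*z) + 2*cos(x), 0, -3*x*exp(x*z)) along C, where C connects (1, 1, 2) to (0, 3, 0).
-3 - 2*sin(1) + 3*exp(2)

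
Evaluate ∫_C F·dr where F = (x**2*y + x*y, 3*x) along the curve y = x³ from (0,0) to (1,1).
157/60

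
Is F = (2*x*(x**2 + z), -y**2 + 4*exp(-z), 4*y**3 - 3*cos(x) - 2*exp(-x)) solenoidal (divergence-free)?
No, ∇·F = 6*x**2 - 2*y + 2*z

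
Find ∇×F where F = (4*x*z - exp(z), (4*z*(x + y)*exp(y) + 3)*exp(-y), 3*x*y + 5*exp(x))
(-x - 4*y, 4*x - 3*y - 5*exp(x) - exp(z), 4*z)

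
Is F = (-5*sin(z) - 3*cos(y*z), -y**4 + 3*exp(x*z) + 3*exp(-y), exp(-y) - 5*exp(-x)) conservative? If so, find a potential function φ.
No, ∇×F = (-3*x*exp(x*z) - exp(-y), 3*y*sin(y*z) - 5*cos(z) - 5*exp(-x), 3*z*(exp(x*z) - sin(y*z))) ≠ 0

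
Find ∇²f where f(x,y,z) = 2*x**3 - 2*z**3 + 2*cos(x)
12*x - 12*z - 2*cos(x)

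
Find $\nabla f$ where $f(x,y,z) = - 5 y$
(0, -5, 0)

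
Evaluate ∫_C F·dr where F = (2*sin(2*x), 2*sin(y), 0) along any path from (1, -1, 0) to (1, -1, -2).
0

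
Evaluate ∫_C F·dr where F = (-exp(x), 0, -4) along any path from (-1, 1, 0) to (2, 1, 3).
-12 - exp(2) + exp(-1)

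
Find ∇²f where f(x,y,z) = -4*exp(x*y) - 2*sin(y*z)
-4*x**2*exp(x*y) - 4*y**2*exp(x*y) + 2*y**2*sin(y*z) + 2*z**2*sin(y*z)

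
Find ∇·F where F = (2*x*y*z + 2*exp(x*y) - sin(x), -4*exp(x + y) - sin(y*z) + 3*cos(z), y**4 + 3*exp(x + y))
2*y*z + 2*y*exp(x*y) - z*cos(y*z) - 4*exp(x + y) - cos(x)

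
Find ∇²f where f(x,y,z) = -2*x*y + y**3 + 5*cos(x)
6*y - 5*cos(x)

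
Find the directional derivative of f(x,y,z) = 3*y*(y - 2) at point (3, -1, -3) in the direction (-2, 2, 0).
-6*sqrt(2)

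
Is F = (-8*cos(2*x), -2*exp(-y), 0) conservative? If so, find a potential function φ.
Yes, F is conservative. φ = -4*sin(2*x) + 2*exp(-y)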